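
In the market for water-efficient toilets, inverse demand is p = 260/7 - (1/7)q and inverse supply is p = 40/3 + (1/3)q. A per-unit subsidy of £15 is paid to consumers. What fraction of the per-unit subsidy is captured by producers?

Producer share = 0.7

Pre-subsidy: 260/7 - (1/7)q = 40/3 + (1/3)q gives q* = 50 and p* = 30.
With the rebate, buyers effectively pay pb = ps − 15, where ps is the price sellers receive.
On the curves, pb = 260/7 - (1/7)q and ps = 40/3 + (1/3)q; the wedge ps − pb = 15 gives 40/3 + (1/3)q − (260/7 - (1/7)q) = 15, so q' = 81.5.
Then pb = 260/7 − (1/7)·81.5 = 25.5 and ps = 40/3 + (1/3)·81.5 = 40.5.
Buyers' price falls by p* − pb = 30 − 25.5 = 4.5; sellers' price rises by ps − p* = 40.5 − 30 = 10.5.
So producers capture 10.5/15 = 0.7 of each unit of subsidy.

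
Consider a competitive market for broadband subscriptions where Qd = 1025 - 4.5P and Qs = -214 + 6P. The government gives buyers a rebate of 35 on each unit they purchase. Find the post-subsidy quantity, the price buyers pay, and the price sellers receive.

Q' = 584; buyers pay 98; sellers receive 133

Pre-subsidy: 1025 - 4.5P = -214 + 6P gives P* = 118, Q* = 494.
With the rebate, buyers effectively pay Pb = Ps − 35, where Ps is the price sellers receive.
Demand in terms of Ps becomes Qd = 1025 − 4.5(Ps − 35) = 1182.5 - 4.5Ps. Setting this equal to supply: 1182.5 - 4.5Ps = -214 + 6Ps, so Ps = 133.
Buyers pay Pb = 133 − 35 = 98; Q' = -214 + 6·133 = 584.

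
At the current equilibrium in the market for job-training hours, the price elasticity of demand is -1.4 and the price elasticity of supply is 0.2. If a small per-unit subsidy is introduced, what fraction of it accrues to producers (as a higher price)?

For a small subsidy around the equilibrium, the benefit split depends on the relative slopes, which at a point are proportional to the elasticities.
Buyer share = εs/(εs + |εd|) = 0.2/(0.2 + 1.4) = 0.125; seller share = |εd|/(εs + |εd|) = 0.875.
So producers capture 0.875 of the subsidy.

Producer share = 0.875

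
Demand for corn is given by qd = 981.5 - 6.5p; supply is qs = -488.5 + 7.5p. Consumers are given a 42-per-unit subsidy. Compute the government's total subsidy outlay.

Pre-subsidy: 981.5 - 6.5p = -488.5 + 7.5p gives p* = 105, q* = 299.
With the rebate, buyers effectively pay pb = ps − 42, where ps is the price sellers receive.
Demand in terms of ps becomes qd = 981.5 − 6.5(ps − 42) = 1254.5 - 6.5ps. Setting this equal to supply: 1254.5 - 6.5ps = -488.5 + 7.5ps, so ps = 124.5.
Buyers pay pb = 124.5 − 42 = 82.5; q' = -488.5 + 7.5·124.5 = 445.25.
Government outlay = subsidy × quantity = 42 × 445.25 = 18700.5.

Government cost = 18700.5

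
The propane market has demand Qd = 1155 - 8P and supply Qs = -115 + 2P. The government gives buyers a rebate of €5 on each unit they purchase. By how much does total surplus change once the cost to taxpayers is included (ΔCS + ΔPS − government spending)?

Net change in total surplus = -€20

Pre-subsidy: 1155 - 8P = -115 + 2P gives P* = 127, Q* = 139.
With the rebate, buyers effectively pay Pb = Ps − 5, where Ps is the price sellers receive.
Demand in terms of Ps becomes Qd = 1155 − 8(Ps − 5) = 1195 - 8Ps. Setting this equal to supply: 1195 - 8Ps = -115 + 2Ps, so Ps = 131.
Buyers pay Pb = 131 − 5 = 126; Q' = -115 + 2·131 = 147.
ΔCS = ½(139 + 147)(127 − 126) = 143; ΔPS = ½(139 + 147)(131 − 127) = 572.
Government spending = 5 × 147 = 735.
Net change = 143 + 572 − 735 = -20. The loss equals the DWL triangle ½·5·8.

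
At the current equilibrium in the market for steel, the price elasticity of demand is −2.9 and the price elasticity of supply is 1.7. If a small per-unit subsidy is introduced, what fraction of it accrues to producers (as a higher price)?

Producer share = 29/46

For a small subsidy around the equilibrium, the benefit split depends on the relative slopes, which at a point are proportional to the elasticities.
Buyer share = εs/(εs + |εd|) = 1.7/(1.7 + 2.9) = 17/46; seller share = |εd|/(εs + |εd|) = 29/46.
So producers capture 29/46 of the subsidy.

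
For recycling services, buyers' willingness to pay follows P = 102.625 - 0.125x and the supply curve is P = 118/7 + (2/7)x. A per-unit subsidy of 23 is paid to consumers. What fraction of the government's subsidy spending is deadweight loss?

DWL / government spending = 644/6091

Pre-subsidy: 102.625 - 0.125x = 118/7 + (2/7)x gives x* = 4803/23 and P* = 1760/23.
With the rebate, buyers effectively pay Pb = Ps − 23, where Ps is the price sellers receive.
On the curves, Pb = 102.625 - 0.125x and Ps = 118/7 + (2/7)x; the wedge Ps − Pb = 23 gives 118/7 + (2/7)x − (102.625 - 0.125x) = 23, so x' = 6091/23.
Then Pb = 102.625 − 0.125·(6091/23) = 1599/23 and Ps = 118/7 + (2/7)·(6091/23) = 2128/23.
ΔCS = ½(4803/23 + 6091/23)(1760/23 − 1599/23) = 38129/23; ΔPS = ½(4803/23 + 6091/23)(2128/23 − 1760/23) = 87152/23.
Government spending = 23 × 6091/23 = 6091.
DWL = ½ × 23 × (6091/23 − 4803/23) = 644; fraction = 644 / 6091 = 644/6091.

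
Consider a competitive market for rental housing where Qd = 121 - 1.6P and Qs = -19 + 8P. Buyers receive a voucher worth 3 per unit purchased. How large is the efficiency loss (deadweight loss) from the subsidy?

Pre-subsidy: 121 - 1.6P = -19 + 8P gives P* = 175/12, Q* = 293/3.
With the rebate, buyers effectively pay Pb = Ps − 3, where Ps is the price sellers receive.
Demand in terms of Ps becomes Qd = 121 − 1.6(Ps − 3) = 125.8 - 1.6Ps. Setting this equal to supply: 125.8 - 1.6Ps = -19 + 8Ps, so Ps = 181/12.
Buyers pay Pb = 181/12 − 3 = 145/12; Q' = -19 + 8·(181/12) = 305/3.
The subsidy expands output by 305/3 − 293/3 = 4 past the efficient level; on those units the gap between marginal cost and willingness to pay runs from 0 up to 3.
DWL = ½ × 3 × 4 = 6.

Deadweight loss = 6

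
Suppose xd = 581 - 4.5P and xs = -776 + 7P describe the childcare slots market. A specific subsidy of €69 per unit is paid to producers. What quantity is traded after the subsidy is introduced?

Pre-subsidy: 581 - 4.5P = -776 + 7P gives P* = 118, x* = 50.
With the subsidy, sellers receive Ps = Pb + 69 for each unit, where Pb is the price buyers pay.
Supply in terms of Pb becomes xs = -776 + 7(Pb + 69) = -293 + 7Pb. Setting this equal to demand: 581 - 4.5Pb = -293 + 7Pb, so Pb = 76.
Sellers receive Ps = 76 + 69 = 145; x' = 581 − 4.5·76 = 239.

x' = 239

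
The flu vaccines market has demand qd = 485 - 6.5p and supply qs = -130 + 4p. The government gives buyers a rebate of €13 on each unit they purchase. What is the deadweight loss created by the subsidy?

Deadweight loss = 4394/21

Pre-subsidy: 485 - 6.5p = -130 + 4p gives p* = 410/7, q* = 730/7.
With the rebate, buyers effectively pay pb = ps − 13, where ps is the price sellers receive.
Demand in terms of ps becomes qd = 485 − 6.5(ps − 13) = 569.5 - 6.5ps. Setting this equal to supply: 569.5 - 6.5ps = -130 + 4ps, so ps = 1399/21.
Buyers pay pb = 1399/21 − 13 = 1126/21; q' = -130 + 4·(1399/21) = 2866/21.
The subsidy expands output by 2866/21 − 730/7 = 676/21 past the efficient level; on those units the gap between marginal cost and willingness to pay runs from 0 up to 13.
DWL = ½ × 13 × 676/21 = 4394/21.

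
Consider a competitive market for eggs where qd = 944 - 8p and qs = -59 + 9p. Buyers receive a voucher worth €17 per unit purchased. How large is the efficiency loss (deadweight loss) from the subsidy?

Deadweight loss = €612

Pre-subsidy: 944 - 8p = -59 + 9p gives p* = 59, q* = 472.
With the rebate, buyers effectively pay pb = ps − 17, where ps is the price sellers receive.
Demand in terms of ps becomes qd = 944 − 8(ps − 17) = 1080 - 8ps. Setting this equal to supply: 1080 - 8ps = -59 + 9ps, so ps = 67.
Buyers pay pb = 67 − 17 = 50; q' = -59 + 9·67 = 544.
The subsidy expands output by 544 − 472 = 72 past the efficient level; on those units the gap between marginal cost and willingness to pay runs from 0 up to 17.
DWL = ½ × 17 × 72 = 612.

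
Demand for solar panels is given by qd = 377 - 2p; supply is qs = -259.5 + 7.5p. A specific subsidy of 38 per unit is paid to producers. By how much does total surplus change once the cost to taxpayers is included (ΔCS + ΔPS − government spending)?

Net change in total surplus = -1140

Pre-subsidy: 377 - 2p = -259.5 + 7.5p gives p* = 67, q* = 243.
With the subsidy, sellers receive ps = pb + 38 for each unit, where pb is the price buyers pay.
Supply in terms of pb becomes qs = -259.5 + 7.5(pb + 38) = 25.5 + 7.5pb. Setting this equal to demand: 377 - 2pb = 25.5 + 7.5pb, so pb = 37.
Sellers receive ps = 37 + 38 = 75; q' = 377 − 2·37 = 303.
ΔCS = ½(243 + 303)(67 − 37) = 8190; ΔPS = ½(243 + 303)(75 − 67) = 2184.
Government spending = 38 × 303 = 11514.
Net change = 8190 + 2184 − 11514 = -1140. The loss equals the DWL triangle ½·38·60.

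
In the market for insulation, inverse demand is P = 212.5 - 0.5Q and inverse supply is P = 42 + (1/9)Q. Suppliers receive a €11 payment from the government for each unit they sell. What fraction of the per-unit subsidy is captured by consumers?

Consumer share = 9/11

Pre-subsidy: 212.5 - 0.5Q = 42 + (1/9)Q gives Q* = 279 and P* = 73.
With the subsidy, sellers receive Ps = Pb + 11 for each unit, where Pb is the price buyers pay.
On the curves, Pb = 212.5 - 0.5Q and Ps = 42 + (1/9)Q; the wedge Ps − Pb = 11 gives 42 + (1/9)Q − (212.5 - 0.5Q) = 11, so Q' = 297.
Then Pb = 212.5 − 0.5·297 = 64 and Ps = 42 + (1/9)·297 = 75.
Buyers' price falls by P* − Pb = 73 − 64 = 9; sellers' price rises by Ps − P* = 75 − 73 = 2.
So consumers capture 9/11 = 9/11 of each unit of subsidy.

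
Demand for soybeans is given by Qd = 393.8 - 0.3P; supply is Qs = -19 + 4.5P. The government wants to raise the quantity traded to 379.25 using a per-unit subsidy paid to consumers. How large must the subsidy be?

At Q = 379.25, invert demand for the buyer price: Pb = (393.8 − 379.25)/0.3 = 48.5; invert supply for the seller price: Ps = (379.25 − (-19))/4.5 = 88.5.
The subsidy must fill the gap: s = Ps − Pb = 88.5 − 48.5 = 40.

Required subsidy s = 40 per unit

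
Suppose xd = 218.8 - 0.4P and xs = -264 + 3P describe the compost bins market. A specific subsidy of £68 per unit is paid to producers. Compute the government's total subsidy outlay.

Government cost = £12648

Pre-subsidy: 218.8 - 0.4P = -264 + 3P gives P* = 142, x* = 162.
With the subsidy, sellers receive Ps = Pb + 68 for each unit, where Pb is the price buyers pay.
Supply in terms of Pb becomes xs = -264 + 3(Pb + 68) = -60 + 3Pb. Setting this equal to demand: 218.8 - 0.4Pb = -60 + 3Pb, so Pb = 82.
Sellers receive Ps = 82 + 68 = 150; x' = 218.8 − 0.4·82 = 186.
Government outlay = subsidy × quantity = 68 × 186 = 12648.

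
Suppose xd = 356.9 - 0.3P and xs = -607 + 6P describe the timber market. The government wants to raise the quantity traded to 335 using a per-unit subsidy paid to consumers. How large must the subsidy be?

At x = 335, invert demand for the buyer price: Pb = (356.9 − 335)/0.3 = 73; invert supply for the seller price: Ps = (335 − (-607))/6 = 157.
The subsidy must fill the gap: s = Ps − Pb = 157 − 73 = 84.

Required subsidy s = 84 per unit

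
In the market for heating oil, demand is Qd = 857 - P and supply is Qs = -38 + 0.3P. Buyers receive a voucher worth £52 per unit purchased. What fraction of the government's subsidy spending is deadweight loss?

Pre-subsidy: 857 - P = -38 + 0.3P gives P* = 8950/13, Q* = 2191/13.
With the rebate, buyers effectively pay Pb = Ps − 52, where Ps is the price sellers receive.
Demand in terms of Ps becomes Qd = 857 − 1(Ps − 52) = 909 - Ps. Setting this equal to supply: 909 - Ps = -38 + 0.3Ps, so Ps = 9470/13.
Buyers pay Pb = 9470/13 − 52 = 8794/13; Q' = -38 + 0.3·(9470/13) = 2347/13.
ΔCS = ½(2191/13 + 2347/13)(8950/13 − 8794/13) = 27228/13; ΔPS = ½(2191/13 + 2347/13)(9470/13 − 8950/13) = 90760/13.
Government spending = 52 × 2347/13 = 9388.
DWL = ½ × 52 × (2347/13 − 2191/13) = 312; fraction = 312 / 9388 = 78/2347.

DWL / government spending = 78/2347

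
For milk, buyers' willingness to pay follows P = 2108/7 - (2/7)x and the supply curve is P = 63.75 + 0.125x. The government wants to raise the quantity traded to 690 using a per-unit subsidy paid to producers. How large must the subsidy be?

Required subsidy s = 46 per unit

At x = 690, from the demand curve buyers pay Pb = 2108/7 − (2/7)·690 = 104; from the supply curve sellers need Ps = 63.75 + 0.125·690 = 150.
The subsidy must fill the gap: s = Ps − Pb = 150 − 104 = 46.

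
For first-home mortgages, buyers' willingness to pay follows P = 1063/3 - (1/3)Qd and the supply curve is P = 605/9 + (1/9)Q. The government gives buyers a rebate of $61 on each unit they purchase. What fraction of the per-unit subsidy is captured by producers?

Producer share = 0.25

Pre-subsidy: 1063/3 - (1/3)Q = 605/9 + (1/9)Q gives Q* = 646 and P* = 139.
With the rebate, buyers effectively pay Pb = Ps − 61, where Ps is the price sellers receive.
On the curves, Pb = 1063/3 - (1/3)Q and Ps = 605/9 + (1/9)Q; the wedge Ps − Pb = 61 gives 605/9 + (1/9)Q − (1063/3 - (1/3)Q) = 61, so Q' = 783.25.
Then Pb = 1063/3 − (1/3)·783.25 = 93.25 and Ps = 605/9 + (1/9)·783.25 = 154.25.
Buyers' price falls by P* − Pb = 139 − 93.25 = 45.75; sellers' price rises by Ps − P* = 154.25 − 139 = 15.25.
So producers capture 15.25/61 = 0.25 of each unit of subsidy.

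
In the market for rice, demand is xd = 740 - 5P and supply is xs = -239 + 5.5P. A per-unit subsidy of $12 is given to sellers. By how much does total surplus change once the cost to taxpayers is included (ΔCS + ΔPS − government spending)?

Pre-subsidy: 740 - 5P = -239 + 5.5P gives P* = 1958/21, x* = 5750/21.
With the subsidy, sellers receive Ps = Pb + 12 for each unit, where Pb is the price buyers pay.
Supply in terms of Pb becomes xs = -239 + 5.5(Pb + 12) = -173 + 5.5Pb. Setting this equal to demand: 740 - 5Pb = -173 + 5.5Pb, so Pb = 1826/21.
Sellers receive Ps = 1826/21 + 12 = 2078/21; x' = 740 − 5·(1826/21) = 6410/21.
ΔCS = ½(5750/21 + 6410/21)(1958/21 − 1826/21) = 267520/147; ΔPS = ½(5750/21 + 6410/21)(2078/21 − 1958/21) = 243200/147.
Government spending = 12 × 6410/21 = 25640/7.
Net change = 267520/147 + 243200/147 − 25640/7 = -1320/7. The loss equals the DWL triangle ½·12·220/7.

Net change in total surplus = -1320/7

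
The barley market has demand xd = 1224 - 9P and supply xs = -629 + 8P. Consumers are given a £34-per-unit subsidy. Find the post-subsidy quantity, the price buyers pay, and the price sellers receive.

Pre-subsidy: 1224 - 9P = -629 + 8P gives P* = 109, x* = 243.
With the rebate, buyers effectively pay Pb = Ps − 34, where Ps is the price sellers receive.
Demand in terms of Ps becomes xd = 1224 − 9(Ps − 34) = 1530 - 9Ps. Setting this equal to supply: 1530 - 9Ps = -629 + 8Ps, so Ps = 127.
Buyers pay Pb = 127 − 34 = 93; x' = -629 + 8·127 = 387.

x' = 387; buyers pay £93; sellers receive £127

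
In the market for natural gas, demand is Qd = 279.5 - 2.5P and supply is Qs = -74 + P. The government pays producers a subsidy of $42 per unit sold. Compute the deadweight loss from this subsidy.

Pre-subsidy: 279.5 - 2.5P = -74 + P gives P* = 101, Q* = 27.
With the subsidy, sellers receive Ps = Pb + 42 for each unit, where Pb is the price buyers pay.
Supply in terms of Pb becomes Qs = -74 + 1(Pb + 42) = -32 + Pb. Setting this equal to demand: 279.5 - 2.5Pb = -32 + Pb, so Pb = 89.
Sellers receive Ps = 89 + 42 = 131; Q' = 279.5 − 2.5·89 = 57.
The subsidy expands output by 57 − 27 = 30 past the efficient level; on those units the gap between marginal cost and willingness to pay runs from 0 up to 42.
DWL = ½ × 42 × 30 = 630.

Deadweight loss = $630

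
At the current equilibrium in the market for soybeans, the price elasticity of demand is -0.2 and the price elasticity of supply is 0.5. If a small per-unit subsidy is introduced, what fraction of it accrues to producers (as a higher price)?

For a small subsidy around the equilibrium, the benefit split depends on the relative slopes, which at a point are proportional to the elasticities.
Buyer share = εs/(εs + |εd|) = 0.5/(0.5 + 0.2) = 5/7; seller share = |εd|/(εs + |εd|) = 2/7.
So producers capture 2/7 of the subsidy.

Producer share = 2/7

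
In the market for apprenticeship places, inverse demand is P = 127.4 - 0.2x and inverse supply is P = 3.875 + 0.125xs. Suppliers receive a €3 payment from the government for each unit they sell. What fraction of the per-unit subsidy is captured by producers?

Producer share = 5/13

Pre-subsidy: 127.4 - 0.2x = 3.875 + 0.125x gives x* = 4941/13 and P* = 668/13.
With the subsidy, sellers receive Ps = Pb + 3 for each unit, where Pb is the price buyers pay.
On the curves, Pb = 127.4 - 0.2x and Ps = 3.875 + 0.125x; the wedge Ps − Pb = 3 gives 3.875 + 0.125x − (127.4 - 0.2x) = 3, so x' = 5061/13.
Then Pb = 127.4 − 0.2·(5061/13) = 644/13 and Ps = 3.875 + 0.125·(5061/13) = 683/13.
Buyers' price falls by P* − Pb = 668/13 − 644/13 = 24/13; sellers' price rises by Ps − P* = 683/13 − 668/13 = 15/13.
So producers capture (15/13)/3 = 5/13 of each unit of subsidy.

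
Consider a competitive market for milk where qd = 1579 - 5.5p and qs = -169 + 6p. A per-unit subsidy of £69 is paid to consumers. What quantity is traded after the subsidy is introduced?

Pre-subsidy: 1579 - 5.5p = -169 + 6p gives p* = 152, q* = 743.
With the rebate, buyers effectively pay pb = ps − 69, where ps is the price sellers receive.
Demand in terms of ps becomes qd = 1579 − 5.5(ps − 69) = 1958.5 - 5.5ps. Setting this equal to supply: 1958.5 - 5.5ps = -169 + 6ps, so ps = 185.
Buyers pay pb = 185 − 69 = 116; q' = -169 + 6·185 = 941.

q' = 941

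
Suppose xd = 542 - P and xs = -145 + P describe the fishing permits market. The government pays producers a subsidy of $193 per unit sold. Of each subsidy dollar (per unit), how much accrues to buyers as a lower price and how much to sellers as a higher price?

Buyers gain $96.5 per unit; sellers gain $96.5 per unit

Pre-subsidy: 542 - P = -145 + P gives P* = 343.5, x* = 198.5.
With the subsidy, sellers receive Ps = Pb + 193 for each unit, where Pb is the price buyers pay.
Supply in terms of Pb becomes xs = -145 + 1(Pb + 193) = 48 + Pb. Setting this equal to demand: 542 - Pb = 48 + Pb, so Pb = 247.
Sellers receive Ps = 247 + 193 = 440; x' = 542 − 1·247 = 295.
Buyers' price falls by P* − Pb = 343.5 − 247 = 96.5; sellers' price rises by Ps − P* = 440 − 343.5 = 96.5.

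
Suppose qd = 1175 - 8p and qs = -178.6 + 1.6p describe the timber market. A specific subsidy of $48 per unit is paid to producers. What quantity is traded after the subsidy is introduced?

Pre-subsidy: 1175 - 8p = -178.6 + 1.6p gives p* = 141, q* = 47.
With the subsidy, sellers receive ps = pb + 48 for each unit, where pb is the price buyers pay.
Supply in terms of pb becomes qs = -178.6 + 1.6(pb + 48) = -101.8 + 1.6pb. Setting this equal to demand: 1175 - 8pb = -101.8 + 1.6pb, so pb = 133.
Sellers receive ps = 133 + 48 = 181; q' = 1175 − 8·133 = 111.

q' = 111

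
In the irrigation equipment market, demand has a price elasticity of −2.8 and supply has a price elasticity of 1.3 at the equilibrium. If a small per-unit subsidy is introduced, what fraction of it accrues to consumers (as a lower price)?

Consumer share = 13/41

For a small subsidy around the equilibrium, the benefit split depends on the relative slopes, which at a point are proportional to the elasticities.
Buyer share = εs/(εs + |εd|) = 1.3/(1.3 + 2.8) = 13/41; seller share = |εd|/(εs + |εd|) = 28/41.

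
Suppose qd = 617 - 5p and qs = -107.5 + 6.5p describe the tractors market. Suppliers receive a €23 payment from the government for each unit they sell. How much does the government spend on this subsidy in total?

Pre-subsidy: 617 - 5p = -107.5 + 6.5p gives p* = 63, q* = 302.
With the subsidy, sellers receive ps = pb + 23 for each unit, where pb is the price buyers pay.
Supply in terms of pb becomes qs = -107.5 + 6.5(pb + 23) = 42 + 6.5pb. Setting this equal to demand: 617 - 5pb = 42 + 6.5pb, so pb = 50.
Sellers receive ps = 50 + 23 = 73; q' = 617 − 5·50 = 367.
Government outlay = subsidy × quantity = 23 × 367 = 8441.

Government cost = €8441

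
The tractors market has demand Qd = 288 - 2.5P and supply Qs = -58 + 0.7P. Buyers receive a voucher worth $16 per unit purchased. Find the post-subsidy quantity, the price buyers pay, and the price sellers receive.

Pre-subsidy: 288 - 2.5P = -58 + 0.7P gives P* = 108.125, Q* = 17.6875.
With the rebate, buyers effectively pay Pb = Ps − 16, where Ps is the price sellers receive.
Demand in terms of Ps becomes Qd = 288 − 2.5(Ps − 16) = 328 - 2.5Ps. Setting this equal to supply: 328 - 2.5Ps = -58 + 0.7Ps, so Ps = 120.625.
Buyers pay Pb = 120.625 − 16 = 104.625; Q' = -58 + 0.7·120.625 = 26.4375.

Q' = 26.4375; buyers pay $104.625; sellers receive $120.625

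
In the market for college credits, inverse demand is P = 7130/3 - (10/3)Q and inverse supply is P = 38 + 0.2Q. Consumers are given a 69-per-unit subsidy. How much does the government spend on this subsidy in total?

Pre-subsidy: 7130/3 - (10/3)Q = 38 + 0.2Q gives Q* = 35080/53 and P* = 9030/53.
With the rebate, buyers effectively pay Pb = Ps − 69, where Ps is the price sellers receive.
On the curves, Pb = 7130/3 - (10/3)Q and Ps = 38 + 0.2Q; the wedge Ps − Pb = 69 gives 38 + 0.2Q − (7130/3 - (10/3)Q) = 69, so Q' = 36115/53.
Then Pb = 7130/3 − (10/3)·(36115/53) = 5580/53 and Ps = 38 + 0.2·(36115/53) = 9237/53.
Government outlay = subsidy × quantity = 69 × 36115/53 = 2491935/53.

Government cost = 2491935/53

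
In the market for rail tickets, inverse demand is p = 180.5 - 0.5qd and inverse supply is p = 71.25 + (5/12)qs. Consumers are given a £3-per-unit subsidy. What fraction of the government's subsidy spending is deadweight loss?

DWL / government spending = 6/449

Pre-subsidy: 180.5 - 0.5q = 71.25 + (5/12)q gives q* = 1311/11 and p* = 1330/11.
With the rebate, buyers effectively pay pb = ps − 3, where ps is the price sellers receive.
On the curves, pb = 180.5 - 0.5q and ps = 71.25 + (5/12)q; the wedge ps − pb = 3 gives 71.25 + (5/12)q − (180.5 - 0.5q) = 3, so q' = 1347/11.
Then pb = 180.5 − 0.5·(1347/11) = 1312/11 and ps = 71.25 + (5/12)·(1347/11) = 1345/11.
ΔCS = ½(1311/11 + 1347/11)(1330/11 − 1312/11) = 23922/121; ΔPS = ½(1311/11 + 1347/11)(1345/11 − 1330/11) = 19935/121.
Government spending = 3 × 1347/11 = 4041/11.
DWL = ½ × 3 × (1347/11 − 1311/11) = 54/11; fraction = (54/11) / (4041/11) = 6/449.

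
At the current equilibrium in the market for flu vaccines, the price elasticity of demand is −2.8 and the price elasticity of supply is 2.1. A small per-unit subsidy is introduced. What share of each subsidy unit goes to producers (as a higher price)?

For a small subsidy around the equilibrium, the benefit split depends on the relative slopes, which at a point are proportional to the elasticities.
Buyer share = εs/(εs + |εd|) = 2.1/(2.1 + 2.8) = 3/7; seller share = |εd|/(εs + |εd|) = 4/7.
So producers capture 4/7 of the subsidy.

Producer share = 4/7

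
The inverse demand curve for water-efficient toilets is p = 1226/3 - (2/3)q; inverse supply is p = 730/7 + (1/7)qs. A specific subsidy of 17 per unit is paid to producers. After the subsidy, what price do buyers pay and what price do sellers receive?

Pre-subsidy: 1226/3 - (2/3)q = 730/7 + (1/7)q gives q* = 376 and p* = 158.
With the subsidy, sellers receive ps = pb + 17 for each unit, where pb is the price buyers pay.
On the curves, pb = 1226/3 - (2/3)q and ps = 730/7 + (1/7)q; the wedge ps − pb = 17 gives 730/7 + (1/7)q − (1226/3 - (2/3)q) = 17, so q' = 397.
Then pb = 1226/3 − (2/3)·397 = 144 and ps = 730/7 + (1/7)·397 = 161.

Buyers pay 144; sellers receive 161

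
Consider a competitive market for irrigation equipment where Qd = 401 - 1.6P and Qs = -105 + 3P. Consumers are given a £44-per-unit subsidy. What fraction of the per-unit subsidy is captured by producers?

Producer share = 8/23

Pre-subsidy: 401 - 1.6P = -105 + 3P gives P* = 110, Q* = 225.
With the rebate, buyers effectively pay Pb = Ps − 44, where Ps is the price sellers receive.
Demand in terms of Ps becomes Qd = 401 − 1.6(Ps − 44) = 471.4 - 1.6Ps. Setting this equal to supply: 471.4 - 1.6Ps = -105 + 3Ps, so Ps = 2882/23.
Buyers pay Pb = 2882/23 − 44 = 1870/23; Q' = -105 + 3·(2882/23) = 6231/23.
Buyers' price falls by P* − Pb = 110 − 1870/23 = 660/23; sellers' price rises by Ps − P* = 2882/23 − 110 = 352/23.
So producers capture (352/23)/44 = 8/23 of each unit of subsidy.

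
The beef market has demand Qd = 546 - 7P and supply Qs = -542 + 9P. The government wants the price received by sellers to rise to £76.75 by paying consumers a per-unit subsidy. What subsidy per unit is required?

At a seller price of 76.75, quantity supplied is -542 + 9·76.75 = 148.75.
Buyers absorb 148.75 only when they pay Pb with 546 − 7·Pb = 148.75, i.e. Pb = 56.75.
s = Ps − Pb = 76.75 − 56.75 = 20.

Required subsidy s = £20 per unit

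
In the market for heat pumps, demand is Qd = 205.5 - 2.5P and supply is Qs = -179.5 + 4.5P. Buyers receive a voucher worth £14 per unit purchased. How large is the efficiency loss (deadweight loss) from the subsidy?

Deadweight loss = £157.5

Pre-subsidy: 205.5 - 2.5P = -179.5 + 4.5P gives P* = 55, Q* = 68.
With the rebate, buyers effectively pay Pb = Ps − 14, where Ps is the price sellers receive.
Demand in terms of Ps becomes Qd = 205.5 − 2.5(Ps − 14) = 240.5 - 2.5Ps. Setting this equal to supply: 240.5 - 2.5Ps = -179.5 + 4.5Ps, so Ps = 60.
Buyers pay Pb = 60 − 14 = 46; Q' = -179.5 + 4.5·60 = 90.5.
The subsidy expands output by 90.5 − 68 = 22.5 past the efficient level; on those units the gap between marginal cost and willingness to pay runs from 0 up to 14.
DWL = ½ × 14 × 22.5 = 157.5.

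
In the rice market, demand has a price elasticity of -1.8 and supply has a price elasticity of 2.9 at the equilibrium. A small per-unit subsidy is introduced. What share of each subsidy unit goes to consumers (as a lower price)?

Consumer share = 29/47

For a small subsidy around the equilibrium, the benefit split depends on the relative slopes, which at a point are proportional to the elasticities.
Buyer share = εs/(εs + |εd|) = 2.9/(2.9 + 1.8) = 29/47; seller share = |εd|/(εs + |εd|) = 18/47.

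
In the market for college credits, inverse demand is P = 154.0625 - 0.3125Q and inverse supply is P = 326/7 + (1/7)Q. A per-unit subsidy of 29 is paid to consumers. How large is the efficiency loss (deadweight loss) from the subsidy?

Pre-subsidy: 154.0625 - 0.3125Q = 326/7 + (1/7)Q gives Q* = 4013/17 and P* = 1365/17.
With the rebate, buyers effectively pay Pb = Ps − 29, where Ps is the price sellers receive.
On the curves, Pb = 154.0625 - 0.3125Q and Ps = 326/7 + (1/7)Q; the wedge Ps − Pb = 29 gives 326/7 + (1/7)Q − (154.0625 - 0.3125Q) = 29, so Q' = 15287/51.
Then Pb = 154.0625 − 0.3125·(15287/51) = 3080/51 and Ps = 326/7 + (1/7)·(15287/51) = 4559/51.
The subsidy expands output by 15287/51 − 4013/17 = 3248/51 past the efficient level; on those units the gap between marginal cost and willingness to pay runs from 0 up to 29.
DWL = ½ × 29 × 3248/51 = 47096/51.

Deadweight loss = 47096/51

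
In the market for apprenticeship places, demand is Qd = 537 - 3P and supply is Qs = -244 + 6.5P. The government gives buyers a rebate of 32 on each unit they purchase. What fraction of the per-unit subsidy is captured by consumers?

Consumer share = 13/19

Pre-subsidy: 537 - 3P = -244 + 6.5P gives P* = 1562/19, Q* = 5517/19.
With the rebate, buyers effectively pay Pb = Ps − 32, where Ps is the price sellers receive.
Demand in terms of Ps becomes Qd = 537 − 3(Ps − 32) = 633 - 3Ps. Setting this equal to supply: 633 - 3Ps = -244 + 6.5Ps, so Ps = 1754/19.
Buyers pay Pb = 1754/19 − 32 = 1146/19; Q' = -244 + 6.5·(1754/19) = 6765/19.
Buyers' price falls by P* − Pb = 1562/19 − 1146/19 = 416/19; sellers' price rises by Ps − P* = 1754/19 − 1562/19 = 192/19.
So consumers capture (416/19)/32 = 13/19 of each unit of subsidy.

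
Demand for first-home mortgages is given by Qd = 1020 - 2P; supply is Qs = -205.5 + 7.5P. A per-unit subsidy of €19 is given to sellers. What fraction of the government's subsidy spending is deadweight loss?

DWL / government spending = 5/264

Pre-subsidy: 1020 - 2P = -205.5 + 7.5P gives P* = 129, Q* = 762.
With the subsidy, sellers receive Ps = Pb + 19 for each unit, where Pb is the price buyers pay.
Supply in terms of Pb becomes Qs = -205.5 + 7.5(Pb + 19) = -63 + 7.5Pb. Setting this equal to demand: 1020 - 2Pb = -63 + 7.5Pb, so Pb = 114.
Sellers receive Ps = 114 + 19 = 133; Q' = 1020 − 2·114 = 792.
ΔCS = ½(762 + 792)(129 − 114) = 11655; ΔPS = ½(762 + 792)(133 − 129) = 3108.
Government spending = 19 × 792 = 15048.
DWL = ½ × 19 × (792 − 762) = 285; fraction = 285 / 15048 = 5/264.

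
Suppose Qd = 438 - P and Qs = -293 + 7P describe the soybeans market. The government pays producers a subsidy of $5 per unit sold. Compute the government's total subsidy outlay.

Pre-subsidy: 438 - P = -293 + 7P gives P* = 91.375, Q* = 346.625.
With the subsidy, sellers receive Ps = Pb + 5 for each unit, where Pb is the price buyers pay.
Supply in terms of Pb becomes Qs = -293 + 7(Pb + 5) = -258 + 7Pb. Setting this equal to demand: 438 - Pb = -258 + 7Pb, so Pb = 87.
Sellers receive Ps = 87 + 5 = 92; Q' = 438 − 1·87 = 351.
Government outlay = subsidy × quantity = 5 × 351 = 1755.

Government cost = $1755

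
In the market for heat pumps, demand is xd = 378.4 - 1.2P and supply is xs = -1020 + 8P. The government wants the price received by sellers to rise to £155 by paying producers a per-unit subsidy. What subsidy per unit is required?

At a seller price of 155, quantity supplied is -1020 + 8·155 = 220.
Buyers absorb 220 only when they pay Pb with 378.4 − 1.2·Pb = 220, i.e. Pb = 132.
s = Ps − Pb = 155 − 132 = 23.

Required subsidy s = £23 per unit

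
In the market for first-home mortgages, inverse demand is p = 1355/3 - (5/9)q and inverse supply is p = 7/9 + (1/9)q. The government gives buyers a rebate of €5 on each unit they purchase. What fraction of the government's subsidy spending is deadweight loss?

Pre-subsidy: 1355/3 - (5/9)q = 7/9 + (1/9)q gives q* = 2029/3 and p* = 2050/27.
With the rebate, buyers effectively pay pb = ps − 5, where ps is the price sellers receive.
On the curves, pb = 1355/3 - (5/9)q and ps = 7/9 + (1/9)q; the wedge ps − pb = 5 gives 7/9 + (1/9)q − (1355/3 - (5/9)q) = 5, so q' = 4103/6.
Then pb = 1355/3 − (5/9)·(4103/6) = 3875/54 and ps = 7/9 + (1/9)·(4103/6) = 4145/54.
ΔCS = ½(2029/3 + 4103/6)(2050/27 − 3875/54) = 204025/72; ΔPS = ½(2029/3 + 4103/6)(4145/54 − 2050/27) = 40805/72.
Government spending = 5 × 4103/6 = 20515/6.
DWL = ½ × 5 × (4103/6 − 2029/3) = 18.75; fraction = 18.75 / (20515/6) = 45/8206.

DWL / government spending = 45/8206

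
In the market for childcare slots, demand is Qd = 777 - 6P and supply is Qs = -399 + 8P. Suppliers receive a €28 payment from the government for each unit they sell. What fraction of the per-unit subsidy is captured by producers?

Producer share = 3/7

Pre-subsidy: 777 - 6P = -399 + 8P gives P* = 84, Q* = 273.
With the subsidy, sellers receive Ps = Pb + 28 for each unit, where Pb is the price buyers pay.
Supply in terms of Pb becomes Qs = -399 + 8(Pb + 28) = -175 + 8Pb. Setting this equal to demand: 777 - 6Pb = -175 + 8Pb, so Pb = 68.
Sellers receive Ps = 68 + 28 = 96; Q' = 777 − 6·68 = 369.
Buyers' price falls by P* − Pb = 84 − 68 = 16; sellers' price rises by Ps − P* = 96 − 84 = 12.
So producers capture 12/28 = 3/7 of each unit of subsidy.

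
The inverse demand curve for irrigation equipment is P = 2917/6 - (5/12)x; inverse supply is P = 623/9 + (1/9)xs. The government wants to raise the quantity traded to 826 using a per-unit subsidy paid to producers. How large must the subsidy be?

Required subsidy s = 19 per unit

At x = 826, from the demand curve buyers pay Pb = 2917/6 − (5/12)·826 = 142; from the supply curve sellers need Ps = 623/9 + (1/9)·826 = 161.
The subsidy must fill the gap: s = Ps − Pb = 161 − 142 = 19.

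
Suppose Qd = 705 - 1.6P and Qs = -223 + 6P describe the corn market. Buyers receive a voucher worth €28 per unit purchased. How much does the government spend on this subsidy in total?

Government cost = €15260

Pre-subsidy: 705 - 1.6P = -223 + 6P gives P* = 2320/19, Q* = 9683/19.
With the rebate, buyers effectively pay Pb = Ps − 28, where Ps is the price sellers receive.
Demand in terms of Ps becomes Qd = 705 − 1.6(Ps − 28) = 749.8 - 1.6Ps. Setting this equal to supply: 749.8 - 1.6Ps = -223 + 6Ps, so Ps = 128.
Buyers pay Pb = 128 − 28 = 100; Q' = -223 + 6·128 = 545.
Government outlay = subsidy × quantity = 28 × 545 = 15260.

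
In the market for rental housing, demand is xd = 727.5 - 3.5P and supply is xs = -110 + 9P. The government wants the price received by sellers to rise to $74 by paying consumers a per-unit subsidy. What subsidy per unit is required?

At a seller price of 74, quantity supplied is -110 + 9·74 = 556.
Buyers absorb 556 only when they pay Pb with 727.5 − 3.5·Pb = 556, i.e. Pb = 49.
s = Ps − Pb = 74 − 49 = 25.

Required subsidy s = $25 per unit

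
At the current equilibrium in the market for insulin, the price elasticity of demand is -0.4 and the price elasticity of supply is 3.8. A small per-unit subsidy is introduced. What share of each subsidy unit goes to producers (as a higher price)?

For a small subsidy around the equilibrium, the benefit split depends on the relative slopes, which at a point are proportional to the elasticities.
Buyer share = εs/(εs + |εd|) = 3.8/(3.8 + 0.4) = 19/21; seller share = |εd|/(εs + |εd|) = 2/21.
So producers capture 2/21 of the subsidy.

Producer share = 2/21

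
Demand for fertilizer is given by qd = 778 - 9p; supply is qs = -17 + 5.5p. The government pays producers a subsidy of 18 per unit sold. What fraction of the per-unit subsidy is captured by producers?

Pre-subsidy: 778 - 9p = -17 + 5.5p gives p* = 1590/29, q* = 8252/29.
With the subsidy, sellers receive ps = pb + 18 for each unit, where pb is the price buyers pay.
Supply in terms of pb becomes qs = -17 + 5.5(pb + 18) = 82 + 5.5pb. Setting this equal to demand: 778 - 9pb = 82 + 5.5pb, so pb = 48.
Sellers receive ps = 48 + 18 = 66; q' = 778 − 9·48 = 346.
Buyers' price falls by p* − pb = 1590/29 − 48 = 198/29; sellers' price rises by ps − p* = 66 − 1590/29 = 324/29.
So producers capture (324/29)/18 = 18/29 of each unit of subsidy.

Producer share = 18/29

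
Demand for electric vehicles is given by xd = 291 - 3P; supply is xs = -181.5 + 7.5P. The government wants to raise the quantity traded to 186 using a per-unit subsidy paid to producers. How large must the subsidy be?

Required subsidy s = 14 per unit

At x = 186, invert demand for the buyer price: Pb = (291 − 186)/3 = 35; invert supply for the seller price: Ps = (186 − (-181.5))/7.5 = 49.
The subsidy must fill the gap: s = Ps − Pb = 49 − 35 = 14.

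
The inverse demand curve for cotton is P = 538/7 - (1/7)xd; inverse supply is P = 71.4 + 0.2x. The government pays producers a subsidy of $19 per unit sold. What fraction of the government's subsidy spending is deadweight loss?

DWL / government spending = 665/1712

Pre-subsidy: 538/7 - (1/7)x = 71.4 + 0.2x gives x* = 191/12 and P* = 895/12.
With the subsidy, sellers receive Ps = Pb + 19 for each unit, where Pb is the price buyers pay.
On the curves, Pb = 538/7 - (1/7)x and Ps = 71.4 + 0.2x; the wedge Ps − Pb = 19 gives 71.4 + 0.2x − (538/7 - (1/7)x) = 19, so x' = 214/3.
Then Pb = 538/7 − (1/7)·(214/3) = 200/3 and Ps = 71.4 + 0.2·(214/3) = 257/3.
ΔCS = ½(191/12 + 214/3)(895/12 − 200/3) = 33155/96; ΔPS = ½(191/12 + 214/3)(257/3 − 895/12) = 46417/96.
Government spending = 19 × 214/3 = 4066/3.
DWL = ½ × 19 × (214/3 − 191/12) = 12635/24; fraction = (12635/24) / (4066/3) = 665/1712.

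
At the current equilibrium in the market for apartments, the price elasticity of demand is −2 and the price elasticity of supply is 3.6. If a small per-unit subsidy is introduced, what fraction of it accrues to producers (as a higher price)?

For a small subsidy around the equilibrium, the benefit split depends on the relative slopes, which at a point are proportional to the elasticities.
Buyer share = εs/(εs + |εd|) = 3.6/(3.6 + 2) = 9/14; seller share = |εd|/(εs + |εd|) = 5/14.
So producers capture 5/14 of the subsidy.

Producer share = 5/14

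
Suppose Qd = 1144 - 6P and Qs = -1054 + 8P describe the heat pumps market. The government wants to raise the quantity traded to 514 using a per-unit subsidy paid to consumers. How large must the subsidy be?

At Q = 514, invert demand for the buyer price: Pb = (1144 − 514)/6 = 105; invert supply for the seller price: Ps = (514 − (-1054))/8 = 196.
The subsidy must fill the gap: s = Ps − Pb = 196 − 105 = 91.

Required subsidy s = 91 per unit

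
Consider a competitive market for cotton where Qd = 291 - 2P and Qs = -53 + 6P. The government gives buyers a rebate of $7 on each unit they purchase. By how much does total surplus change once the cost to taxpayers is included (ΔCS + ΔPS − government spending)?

Pre-subsidy: 291 - 2P = -53 + 6P gives P* = 43, Q* = 205.
With the rebate, buyers effectively pay Pb = Ps − 7, where Ps is the price sellers receive.
Demand in terms of Ps becomes Qd = 291 − 2(Ps − 7) = 305 - 2Ps. Setting this equal to supply: 305 - 2Ps = -53 + 6Ps, so Ps = 44.75.
Buyers pay Pb = 44.75 − 7 = 37.75; Q' = -53 + 6·44.75 = 215.5.
ΔCS = ½(205 + 215.5)(43 − 37.75) = 1103.8125; ΔPS = ½(205 + 215.5)(44.75 − 43) = 367.9375.
Government spending = 7 × 215.5 = 1508.5.
Net change = 1103.8125 + 367.9375 − 1508.5 = -36.75. The loss equals the DWL triangle ½·7·10.5.

Net change in total surplus = -$36.75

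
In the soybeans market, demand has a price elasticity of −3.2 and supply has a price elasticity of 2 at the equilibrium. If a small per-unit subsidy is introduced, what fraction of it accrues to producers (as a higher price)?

For a small subsidy around the equilibrium, the benefit split depends on the relative slopes, which at a point are proportional to the elasticities.
Buyer share = εs/(εs + |εd|) = 2/(2 + 3.2) = 5/13; seller share = |εd|/(εs + |εd|) = 8/13.
So producers capture 8/13 of the subsidy.

Producer share = 8/13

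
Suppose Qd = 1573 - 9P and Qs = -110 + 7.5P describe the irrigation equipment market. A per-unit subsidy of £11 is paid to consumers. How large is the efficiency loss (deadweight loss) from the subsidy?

Pre-subsidy: 1573 - 9P = -110 + 7.5P gives P* = 102, Q* = 655.
With the rebate, buyers effectively pay Pb = Ps − 11, where Ps is the price sellers receive.
Demand in terms of Ps becomes Qd = 1573 − 9(Ps − 11) = 1672 - 9Ps. Setting this equal to supply: 1672 - 9Ps = -110 + 7.5Ps, so Ps = 108.
Buyers pay Pb = 108 − 11 = 97; Q' = -110 + 7.5·108 = 700.
The subsidy expands output by 700 − 655 = 45 past the efficient level; on those units the gap between marginal cost and willingness to pay runs from 0 up to 11.
DWL = ½ × 11 × 45 = 247.5.

Deadweight loss = £247.5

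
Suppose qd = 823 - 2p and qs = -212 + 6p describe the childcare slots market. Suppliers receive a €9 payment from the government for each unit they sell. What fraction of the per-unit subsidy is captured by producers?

Pre-subsidy: 823 - 2p = -212 + 6p gives p* = 129.375, q* = 564.25.
With the subsidy, sellers receive ps = pb + 9 for each unit, where pb is the price buyers pay.
Supply in terms of pb becomes qs = -212 + 6(pb + 9) = -158 + 6pb. Setting this equal to demand: 823 - 2pb = -158 + 6pb, so pb = 122.625.
Sellers receive ps = 122.625 + 9 = 131.625; q' = 823 − 2·122.625 = 577.75.
Buyers' price falls by p* − pb = 129.375 − 122.625 = 6.75; sellers' price rises by ps − p* = 131.625 − 129.375 = 2.25.
So producers capture 2.25/9 = 0.25 of each unit of subsidy.

Producer share = 0.25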